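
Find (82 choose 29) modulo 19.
0

Using Lucas' theorem:
Write n=82 and k=29 in base 19:
n in base 19: [4, 6]
k in base 19: [1, 10]
C(82,29) mod 19 = ∏ C(n_i, k_i) mod 19
Digit binomials (mod 19): C(4,1) = 4; C(6,10) = 0 (k_i > n_i)
Product: 4 × 0 = 0 ≡ 0 (mod 19)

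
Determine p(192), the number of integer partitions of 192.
1987276856363

p(n) counts ways to write n as a sum of positive integers (order ignored).
Euler's pentagonal recurrence: p(k) = p(k-1) + p(k-2) - p(k-5) - p(k-7) + p(k-12) + p(k-15) - ... (offsets j(3j∓1)/2, signs ++--, p(0)=1, p(<0)=0).
DP table for k = 0..191: p(0)=1, p(1)=1, p(2)=2, p(3)=3, p(4)=5, p(5)=7, p(6)=11, p(7)=15, p(8)=22, p(9)=30, p(10)=42, p(11)=56, p(12)=77, p(13)=101, p(14)=135, p(15)=176, p(16)=231, p(17)=297, p(18)=385, p(19)=490, p(20)=627, p(21)=792, p(22)=1002, p(23)=1255, p(24)=1575, p(25)=1958, p(26)=2436, p(27)=3010, p(28)=3718, p(29)=4565, p(30)=5604, p(31)=6842, p(32)=8349, p(33)=10143, p(34)=12310, p(35)=14883, p(36)=17977, p(37)=21637, p(38)=26015, p(39)=31185, p(40)=37338, p(41)=44583, p(42)=53174, p(43)=63261, p(44)=75175, p(45)=89134, p(46)=105558, p(47)=124754, p(48)=147273, p(49)=173525, p(50)=204226, p(51)=239943, p(52)=281589, p(53)=329931, p(54)=386155, p(55)=451276, p(56)=526823, p(57)=614154, p(58)=715220, p(59)=831820, p(60)=966467, p(61)=1121505, p(62)=1300156, p(63)=1505499, p(64)=1741630, p(65)=2012558, p(66)=2323520, p(67)=2679689, p(68)=3087735, p(69)=3554345, p(70)=4087968, p(71)=4697205, p(72)=5392783, p(73)=6185689, p(74)=7089500, p(75)=8118264, p(76)=9289091, p(77)=10619863, p(78)=12132164, p(79)=13848650, p(80)=15796476, p(81)=18004327, p(82)=20506255, p(83)=23338469, p(84)=26543660, p(85)=30167357, p(86)=34262962, p(87)=38887673, p(88)=44108109, p(89)=49995925, p(90)=56634173, p(91)=64112359, p(92)=72533807, p(93)=82010177, p(94)=92669720, p(95)=104651419, p(96)=118114304, p(97)=133230930, p(98)=150198136, p(99)=169229875, p(100)=190569292, p(101)=214481126, p(102)=241265379, p(103)=271248950, p(104)=304801365, p(105)=342325709, p(106)=384276336, p(107)=431149389, p(108)=483502844, p(109)=541946240, p(110)=607163746, p(111)=679903203, p(112)=761002156, p(113)=851376628, p(114)=952050665, p(115)=1064144451, p(116)=1188908248, p(117)=1327710076, p(118)=1482074143, p(119)=1653668665, p(120)=1844349560, p(121)=2056148051, p(122)=2291320912, p(123)=2552338241, p(124)=2841940500, p(125)=3163127352, p(126)=3519222692, p(127)=3913864295, p(128)=4351078600, p(129)=4835271870, p(130)=5371315400, p(131)=5964539504, p(132)=6620830889, p(133)=7346629512, p(134)=8149040695, p(135)=9035836076, p(136)=10015581680, p(137)=11097645016, p(138)=12292341831, p(139)=13610949895, p(140)=15065878135, p(141)=16670689208, p(142)=18440293320, p(143)=20390982757, p(144)=22540654445, p(145)=24908858009, p(146)=27517052599, p(147)=30388671978, p(148)=33549419497, p(149)=37027355200, p(150)=40853235313, p(151)=45060624582, p(152)=49686288421, p(153)=54770336324, p(154)=60356673280, p(155)=66493182097, p(156)=73232243759, p(157)=80630964769, p(158)=88751778802, p(159)=97662728555, p(160)=107438159466, p(161)=118159068427, p(162)=129913904637, p(163)=142798995930, p(164)=156919475295, p(165)=172389800255, p(166)=189334822579, p(167)=207890420102, p(168)=228204732751, p(169)=250438925115, p(170)=274768617130, p(171)=301384802048, p(172)=330495499613, p(173)=362326859895, p(174)=397125074750, p(175)=435157697830, p(176)=476715857290, p(177)=522115831195, p(178)=571701605655, p(179)=625846753120, p(180)=684957390936, p(181)=749474411781, p(182)=819876908323, p(183)=896684817527, p(184)=980462880430, p(185)=1071823774337, p(186)=1171432692373, p(187)=1280011042268, p(188)=1398341745571, p(189)=1527273599625, p(190)=1667727404093, p(191)=1820701100652.
Final step: p(192) = p(191) + p(190) - p(187) - p(185) + p(180) + p(177) - p(170) - p(166) + p(157) + p(152) - p(141) - p(135) + p(122) + p(115) - p(100) - p(92) + p(75) + p(66) - p(47) - p(37) + p(16) + p(5)
= 1820701100652 + 1667727404093 - 1280011042268 - 1071823774337 + 684957390936 + 522115831195 - 274768617130 - 189334822579 + 80630964769 + 49686288421 - 16670689208 - 9035836076 + 2291320912 + 1064144451 - 190569292 - 72533807 + 8118264 + 2323520 - 124754 - 21637 + 231 + 7
= 1987276856363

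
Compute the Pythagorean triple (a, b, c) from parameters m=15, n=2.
(221, 60, 229)

Euclid's formula: a = m² - n², b = 2mn, c = m² + n²
m = 15, n = 2
a = 15² - 2² = 225 - 4 = 221
b = 2 × 15 × 2 = 60
c = 15² + 2² = 225 + 4 = 229
Verification: 221² + 60² = 48841 + 3600 = 52441 = 229² ✓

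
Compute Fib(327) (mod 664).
34

Matrix identity: Q^n = [[F_(n+1), F_n], [F_n, F_(n-1)]] with Q = [[1,1],[1,0]].
n = 327 = 101000111₂. Square-and-multiply, entries mod 664:
Q^1 = [[1,1],[1,0]]
Q^2 = (Q^1)² = [[2,1],[1,1]]
Q^5 = (Q^2)²·Q = [[8,5],[5,3]]
Q^10 = (Q^5)² = [[89,55],[55,34]]
Q^20 = (Q^10)² = [[322,125],[125,197]]
Q^40 = (Q^20)² = [[453,467],[467,650]]
Q^81 = (Q^40)²·Q = [[167,330],[330,501]]
Q^163 = (Q^81)²·Q = [[661,5],[5,656]]
Q^327 = (Q^163)²·Q = [[643,34],[34,609]]
F_327 mod 664 = Q^327[0][1] = 34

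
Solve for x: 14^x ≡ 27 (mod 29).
27

Baby-step giant-step with step n = ⌈√29⌉ = 6.
Baby steps 14^j mod 29 (j:value) for j=0..5: 0:1, 1:14, 2:22, 3:18, 4:20, 5:19.
Giant-step multiplier: 14^(-6) ≡ 14^(28-6) = 14^22 ≡ 6 (mod 29).
Giant steps γ_i = 27·6^i mod 29: γ_0=27, γ_1=17, γ_2=15, γ_3=3, γ_4=18 (in table at j=3).
x = i·n + j = 4·6 + 3 = 27.
Check: 14^27 ≡ 27 (mod 29).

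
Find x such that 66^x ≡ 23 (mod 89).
45

Baby-step giant-step with step n = ⌈√89⌉ = 10.
Baby steps 66^j mod 89 (j:value) for j=0..9: 0:1, 1:66, 2:84, 3:26, 4:25, 5:48, 6:53, 7:27, 8:2, 9:43.
Giant-step multiplier: 66^(-10) ≡ 66^(88-10) = 66^78 ≡ 80 (mod 89).
Giant steps γ_i = 23·80^i mod 89: γ_0=23, γ_1=60, γ_2=83, γ_3=54, γ_4=48 (in table at j=5).
x = i·n + j = 4·10 + 5 = 45.
Check: 66^45 ≡ 23 (mod 89).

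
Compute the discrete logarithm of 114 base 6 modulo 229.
93

Baby-step giant-step with step n = ⌈√229⌉ = 16.
Baby steps 6^j mod 229 (j:value) for j=0..15: 0:1, 1:6, 2:36, 3:216, 4:151, 5:219, 6:169, 7:98, 8:130, 9:93, 10:100, 11:142, 12:165, 13:74, 14:215, 15:145.
Giant-step multiplier: 6^(-16) ≡ 6^(228-16) = 6^212 ≡ 224 (mod 229).
Giant steps γ_i = 114·224^i mod 229: γ_0=114, γ_1=117, γ_2=102, γ_3=177, γ_4=31, γ_5=74 (in table at j=13).
x = i·n + j = 5·16 + 13 = 93.
Check: 6^93 ≡ 114 (mod 229).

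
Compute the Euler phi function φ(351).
216

351 = 3^3 × 13
φ(n) = n × ∏(1 - 1/p) for each prime p dividing n
φ(351) = 351 × (1 - 1/3) × (1 - 1/13) = 216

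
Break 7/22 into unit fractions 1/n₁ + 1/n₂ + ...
1/4 + 1/15 + 1/660

Greedy algorithm:
7/22: ceiling(22/7) = 4, use 1/4
3/44: ceiling(44/3) = 15, use 1/15
1/660: ceiling(660/1) = 660, use 1/660
Result: 7/22 = 1/4 + 1/15 + 1/660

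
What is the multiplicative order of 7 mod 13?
12

13 is prime, so ord(7) divides φ(13) = 12.
Divisors of 12: 1, 2, 3, 4, 6, 12.
Repeated squaring: 7^1 ≡ 7, 7^2 ≡ 10, 7^4 ≡ 9, 7^8 ≡ 3 (mod 13).
Test 7^d mod 13 for each divisor d in increasing order:
7^1 ≡ 7
7^2 ≡ 10
7^3 = 7^2·7^1 ≡ 5
7^4 ≡ 9
7^6 = 7^4·7^2 ≡ 12
7^12 = 7^8·7^4 ≡ 1  ← first divisor giving 1
The order is 12.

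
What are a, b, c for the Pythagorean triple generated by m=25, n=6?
(589, 300, 661)

Euclid's formula: a = m² - n², b = 2mn, c = m² + n²
m = 25, n = 6
a = 25² - 6² = 625 - 36 = 589
b = 2 × 25 × 6 = 300
c = 25² + 6² = 625 + 36 = 661
Verification: 589² + 300² = 346921 + 90000 = 436921 = 661² ✓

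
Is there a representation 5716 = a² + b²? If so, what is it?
46² + 60² (a=46, b=60)

Factorization: 5716 = 2^2 × 1429
By Fermat: n is sum of two squares iff every prime p ≡ 3 (mod 4) appears to even power.
All primes ≡ 3 (mod 4) appear to even power.
Search a = 0, 1, 2, … for 5716 - a² a perfect square: first hit at a = 46: 5716 - 2116 = 3600 = 60².
5716 = 46² + 60² = 2116 + 3600 ✓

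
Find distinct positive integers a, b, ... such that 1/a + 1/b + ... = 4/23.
1/6 + 1/138

Greedy algorithm:
4/23: ceiling(23/4) = 6, use 1/6
1/138: ceiling(138/1) = 138, use 1/138
Result: 4/23 = 1/6 + 1/138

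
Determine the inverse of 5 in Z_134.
27

gcd(5, 134) = 1, so the inverse exists.
Extended Euclidean algorithm on (134, 5):
134 = 26 × 5 + 4  ⟹  4 = (1)·134 + (-26)·5
5 = 1 × 4 + 1  ⟹  1 = (-1)·134 + (27)·5
So (27)·5 ≡ 1 (mod 134), i.e. 5^(-1) ≡ 27 (mod 134).
Check: 5 × 27 = 135 ≡ 1 (mod 134)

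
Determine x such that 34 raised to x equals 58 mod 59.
29

Baby-step giant-step with step n = ⌈√59⌉ = 8.
Baby steps 34^j mod 59 (j:value) for j=0..7: 0:1, 1:34, 2:35, 3:10, 4:45, 5:55, 6:41, 7:37.
Giant-step multiplier: 34^(-8) ≡ 34^(58-8) = 34^50 ≡ 28 (mod 59).
Giant steps γ_i = 58·28^i mod 59: γ_0=58, γ_1=31, γ_2=42, γ_3=55 (in table at j=5).
x = i·n + j = 3·8 + 5 = 29.
Check: 34^29 ≡ 58 (mod 59).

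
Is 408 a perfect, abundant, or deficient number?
abundant

Proper divisors of 408: sum = 1 + 2 + 3 + 4 + 6 + 8 + 12 + 17 + 24 + 34 + 51 + 68 + 102 + 136 + 204 = 672
Since 672 > 408, 408 is abundant.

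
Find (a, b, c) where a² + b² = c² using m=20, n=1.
(399, 40, 401)

Euclid's formula: a = m² - n², b = 2mn, c = m² + n²
m = 20, n = 1
a = 20² - 1² = 400 - 1 = 399
b = 2 × 20 × 1 = 40
c = 20² + 1² = 400 + 1 = 401
Verification: 399² + 40² = 159201 + 1600 = 160801 = 401² ✓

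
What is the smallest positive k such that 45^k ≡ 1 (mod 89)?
11

89 is prime, so ord(45) divides φ(89) = 88.
Divisors of 88: 1, 2, 4, 8, 11, 22, 44, 88.
Repeated squaring: 45^1 ≡ 45, 45^2 ≡ 67, 45^4 ≡ 39, 45^8 ≡ 8, 45^16 ≡ 64, 45^32 ≡ 2, 45^64 ≡ 4 (mod 89).
Test 45^d mod 89 for each divisor d in increasing order:
45^1 ≡ 45
45^2 ≡ 67
45^4 ≡ 39
45^8 ≡ 8
45^11 = 45^8·45^2·45^1 ≡ 1  ← first divisor giving 1
The order is 11.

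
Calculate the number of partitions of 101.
214481126

p(n) counts ways to write n as a sum of positive integers (order ignored).
Euler's pentagonal recurrence: p(k) = p(k-1) + p(k-2) - p(k-5) - p(k-7) + p(k-12) + p(k-15) - ... (offsets j(3j∓1)/2, signs ++--, p(0)=1, p(<0)=0).
DP table for k = 0..100: p(0)=1, p(1)=1, p(2)=2, p(3)=3, p(4)=5, p(5)=7, p(6)=11, p(7)=15, p(8)=22, p(9)=30, p(10)=42, p(11)=56, p(12)=77, p(13)=101, p(14)=135, p(15)=176, p(16)=231, p(17)=297, p(18)=385, p(19)=490, p(20)=627, p(21)=792, p(22)=1002, p(23)=1255, p(24)=1575, p(25)=1958, p(26)=2436, p(27)=3010, p(28)=3718, p(29)=4565, p(30)=5604, p(31)=6842, p(32)=8349, p(33)=10143, p(34)=12310, p(35)=14883, p(36)=17977, p(37)=21637, p(38)=26015, p(39)=31185, p(40)=37338, p(41)=44583, p(42)=53174, p(43)=63261, p(44)=75175, p(45)=89134, p(46)=105558, p(47)=124754, p(48)=147273, p(49)=173525, p(50)=204226, p(51)=239943, p(52)=281589, p(53)=329931, p(54)=386155, p(55)=451276, p(56)=526823, p(57)=614154, p(58)=715220, p(59)=831820, p(60)=966467, p(61)=1121505, p(62)=1300156, p(63)=1505499, p(64)=1741630, p(65)=2012558, p(66)=2323520, p(67)=2679689, p(68)=3087735, p(69)=3554345, p(70)=4087968, p(71)=4697205, p(72)=5392783, p(73)=6185689, p(74)=7089500, p(75)=8118264, p(76)=9289091, p(77)=10619863, p(78)=12132164, p(79)=13848650, p(80)=15796476, p(81)=18004327, p(82)=20506255, p(83)=23338469, p(84)=26543660, p(85)=30167357, p(86)=34262962, p(87)=38887673, p(88)=44108109, p(89)=49995925, p(90)=56634173, p(91)=64112359, p(92)=72533807, p(93)=82010177, p(94)=92669720, p(95)=104651419, p(96)=118114304, p(97)=133230930, p(98)=150198136, p(99)=169229875, p(100)=190569292.
Final step: p(101) = p(100) + p(99) - p(96) - p(94) + p(89) + p(86) - p(79) - p(75) + p(66) + p(61) - p(50) - p(44) + p(31) + p(24) - p(9) - p(1)
= 190569292 + 169229875 - 118114304 - 92669720 + 49995925 + 34262962 - 13848650 - 8118264 + 2323520 + 1121505 - 204226 - 75175 + 6842 + 1575 - 30 - 1
= 214481126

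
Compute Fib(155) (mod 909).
611

Matrix identity: Q^n = [[F_(n+1), F_n], [F_n, F_(n-1)]] with Q = [[1,1],[1,0]].
n = 155 = 10011011₂. Square-and-multiply, entries mod 909:
Q^1 = [[1,1],[1,0]]
Q^2 = (Q^1)² = [[2,1],[1,1]]
Q^4 = (Q^2)² = [[5,3],[3,2]]
Q^9 = (Q^4)²·Q = [[55,34],[34,21]]
Q^19 = (Q^9)²·Q = [[402,545],[545,766]]
Q^38 = (Q^19)² = [[493,260],[260,233]]
Q^77 = (Q^38)²·Q = [[368,680],[680,597]]
Q^155 = (Q^77)²·Q = [[513,611],[611,811]]
F_155 mod 909 = Q^155[0][1] = 611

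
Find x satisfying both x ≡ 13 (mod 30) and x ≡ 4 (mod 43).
133

Using Chinese Remainder Theorem:
M = 30 × 43 = 1290
M1 = 43, M2 = 30
y1 = 43^(-1) mod 30 = 7
y2 = 30^(-1) mod 43 = 33
x = (13×43×7 + 4×30×33) mod 1290 = 133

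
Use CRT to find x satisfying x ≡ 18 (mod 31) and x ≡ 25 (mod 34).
297

Using Chinese Remainder Theorem:
M = 31 × 34 = 1054
M1 = 34, M2 = 31
y1 = 34^(-1) mod 31 = 21
y2 = 31^(-1) mod 34 = 11
x = (18×34×21 + 25×31×11) mod 1054 = 297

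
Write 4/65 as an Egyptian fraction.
1/17 + 1/369 + 1/203873 + 1/83128196385

Greedy algorithm:
4/65: ceiling(65/4) = 17, use 1/17
3/1105: ceiling(1105/3) = 369, use 1/369
2/407745: ceiling(407745/2) = 203873, use 1/203873
1/83128196385: ceiling(83128196385/1) = 83128196385, use 1/83128196385
Result: 4/65 = 1/17 + 1/369 + 1/203873 + 1/83128196385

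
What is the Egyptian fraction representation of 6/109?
1/19 + 1/415 + 1/214867 + 1/61556888719 + 1/5683875823083467302723 + 1/64612888744465525793841376769540622379126735

Greedy algorithm:
6/109: ceiling(109/6) = 19, use 1/19
5/2071: ceiling(2071/5) = 415, use 1/415
4/859465: ceiling(859465/4) = 214867, use 1/214867
3/184670666155: ceiling(184670666155/3) = 61556888719, use 1/61556888719
2/11367751646166934605445: ceiling(11367751646166934605445/2) = 5683875823083467302723, use 1/5683875823083467302723
1/64612888744465525793841376769540622379126735: ceiling(64612888744465525793841376769540622379126735/1) = 64612888744465525793841376769540622379126735, use 1/64612888744465525793841376769540622379126735
Result: 6/109 = 1/19 + 1/415 + 1/214867 + 1/61556888719 + 1/5683875823083467302723 + 1/64612888744465525793841376769540622379126735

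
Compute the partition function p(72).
5392783

p(n) counts ways to write n as a sum of positive integers (order ignored).
Euler's pentagonal recurrence: p(k) = p(k-1) + p(k-2) - p(k-5) - p(k-7) + p(k-12) + p(k-15) - ... (offsets j(3j∓1)/2, signs ++--, p(0)=1, p(<0)=0).
DP table for k = 0..71: p(0)=1, p(1)=1, p(2)=2, p(3)=3, p(4)=5, p(5)=7, p(6)=11, p(7)=15, p(8)=22, p(9)=30, p(10)=42, p(11)=56, p(12)=77, p(13)=101, p(14)=135, p(15)=176, p(16)=231, p(17)=297, p(18)=385, p(19)=490, p(20)=627, p(21)=792, p(22)=1002, p(23)=1255, p(24)=1575, p(25)=1958, p(26)=2436, p(27)=3010, p(28)=3718, p(29)=4565, p(30)=5604, p(31)=6842, p(32)=8349, p(33)=10143, p(34)=12310, p(35)=14883, p(36)=17977, p(37)=21637, p(38)=26015, p(39)=31185, p(40)=37338, p(41)=44583, p(42)=53174, p(43)=63261, p(44)=75175, p(45)=89134, p(46)=105558, p(47)=124754, p(48)=147273, p(49)=173525, p(50)=204226, p(51)=239943, p(52)=281589, p(53)=329931, p(54)=386155, p(55)=451276, p(56)=526823, p(57)=614154, p(58)=715220, p(59)=831820, p(60)=966467, p(61)=1121505, p(62)=1300156, p(63)=1505499, p(64)=1741630, p(65)=2012558, p(66)=2323520, p(67)=2679689, p(68)=3087735, p(69)=3554345, p(70)=4087968, p(71)=4697205.
Final step: p(72) = p(71) + p(70) - p(67) - p(65) + p(60) + p(57) - p(50) - p(46) + p(37) + p(32) - p(21) - p(15) + p(2)
= 4697205 + 4087968 - 2679689 - 2012558 + 966467 + 614154 - 204226 - 105558 + 21637 + 8349 - 792 - 176 + 2
= 5392783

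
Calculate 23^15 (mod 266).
239

Repeated squaring. Binary of 15 = 1111.
23^1 ≡ 23 (mod 266); 23^2 ≡ 263 (mod 266); 23^4 ≡ 9 (mod 266); 23^8 ≡ 81 (mod 266)
23^15 = 23^1 × 23^2 × 23^4 × 23^8 ≡ 239 (mod 266)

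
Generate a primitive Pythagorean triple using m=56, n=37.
(1767, 4144, 4505)

Euclid's formula: a = m² - n², b = 2mn, c = m² + n²
m = 56, n = 37
a = 56² - 37² = 3136 - 1369 = 1767
b = 2 × 56 × 37 = 4144
c = 56² + 37² = 3136 + 1369 = 4505
Verification: 1767² + 4144² = 3122289 + 17172736 = 20295025 = 4505² ✓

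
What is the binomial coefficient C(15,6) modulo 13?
0

Using Lucas' theorem:
Write n=15 and k=6 in base 13:
n in base 13: [1, 2]
k in base 13: [0, 6]
C(15,6) mod 13 = ∏ C(n_i, k_i) mod 13
Digit binomials (mod 13): C(1,0) = 1; C(2,6) = 0 (k_i > n_i)
Product: 1 × 0 = 0 ≡ 0 (mod 13)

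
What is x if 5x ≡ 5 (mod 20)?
x ≡ 1 (mod 4)

gcd(5, 20) = 5, which divides 5, so solutions exist.
Divide through by 5: x ≡ 1 (mod 4).
The coefficient of x is now 1, so x ≡ 1 (mod 4).
Check: 5 × 1 = 5 ≡ 5 (mod 20).
x ≡ 1 (mod 4), giving 5 solutions mod 20.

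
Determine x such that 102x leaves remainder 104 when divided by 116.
x ≡ 34 (mod 58)

gcd(102, 116) = 2, which divides 104, so solutions exist.
Divide through by 2: 51x ≡ 52 (mod 58).
Find 51^(-1) mod 58 by the extended Euclidean algorithm:
58 = 1 × 51 + 7  ⟹  7 = (1)·58 + (-1)·51
51 = 7 × 7 + 2  ⟹  2 = (-7)·58 + (8)·51
7 = 3 × 2 + 1  ⟹  1 = (22)·58 + (-25)·51
So (-25)·51 ≡ 1 (mod 58), i.e. 51^(-1) ≡ -25 ≡ 33 (mod 58).
x ≡ 33 × 52 = 1716 ≡ 34 (mod 58).
Check: 102 × 34 = 3468 ≡ 104 (mod 116).
x ≡ 34 (mod 58), giving 2 solutions mod 116.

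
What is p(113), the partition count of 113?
851376628

p(n) counts ways to write n as a sum of positive integers (order ignored).
Euler's pentagonal recurrence: p(k) = p(k-1) + p(k-2) - p(k-5) - p(k-7) + p(k-12) + p(k-15) - ... (offsets j(3j∓1)/2, signs ++--, p(0)=1, p(<0)=0).
DP table for k = 0..112: p(0)=1, p(1)=1, p(2)=2, p(3)=3, p(4)=5, p(5)=7, p(6)=11, p(7)=15, p(8)=22, p(9)=30, p(10)=42, p(11)=56, p(12)=77, p(13)=101, p(14)=135, p(15)=176, p(16)=231, p(17)=297, p(18)=385, p(19)=490, p(20)=627, p(21)=792, p(22)=1002, p(23)=1255, p(24)=1575, p(25)=1958, p(26)=2436, p(27)=3010, p(28)=3718, p(29)=4565, p(30)=5604, p(31)=6842, p(32)=8349, p(33)=10143, p(34)=12310, p(35)=14883, p(36)=17977, p(37)=21637, p(38)=26015, p(39)=31185, p(40)=37338, p(41)=44583, p(42)=53174, p(43)=63261, p(44)=75175, p(45)=89134, p(46)=105558, p(47)=124754, p(48)=147273, p(49)=173525, p(50)=204226, p(51)=239943, p(52)=281589, p(53)=329931, p(54)=386155, p(55)=451276, p(56)=526823, p(57)=614154, p(58)=715220, p(59)=831820, p(60)=966467, p(61)=1121505, p(62)=1300156, p(63)=1505499, p(64)=1741630, p(65)=2012558, p(66)=2323520, p(67)=2679689, p(68)=3087735, p(69)=3554345, p(70)=4087968, p(71)=4697205, p(72)=5392783, p(73)=6185689, p(74)=7089500, p(75)=8118264, p(76)=9289091, p(77)=10619863, p(78)=12132164, p(79)=13848650, p(80)=15796476, p(81)=18004327, p(82)=20506255, p(83)=23338469, p(84)=26543660, p(85)=30167357, p(86)=34262962, p(87)=38887673, p(88)=44108109, p(89)=49995925, p(90)=56634173, p(91)=64112359, p(92)=72533807, p(93)=82010177, p(94)=92669720, p(95)=104651419, p(96)=118114304, p(97)=133230930, p(98)=150198136, p(99)=169229875, p(100)=190569292, p(101)=214481126, p(102)=241265379, p(103)=271248950, p(104)=304801365, p(105)=342325709, p(106)=384276336, p(107)=431149389, p(108)=483502844, p(109)=541946240, p(110)=607163746, p(111)=679903203, p(112)=761002156.
Final step: p(113) = p(112) + p(111) - p(108) - p(106) + p(101) + p(98) - p(91) - p(87) + p(78) + p(73) - p(62) - p(56) + p(43) + p(36) - p(21) - p(13)
= 761002156 + 679903203 - 483502844 - 384276336 + 214481126 + 150198136 - 64112359 - 38887673 + 12132164 + 6185689 - 1300156 - 526823 + 63261 + 17977 - 792 - 101
= 851376628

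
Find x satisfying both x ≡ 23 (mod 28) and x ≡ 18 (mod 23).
639

Using Chinese Remainder Theorem:
M = 28 × 23 = 644
M1 = 23, M2 = 28
y1 = 23^(-1) mod 28 = 11
y2 = 28^(-1) mod 23 = 14
x = (23×23×11 + 18×28×14) mod 644 = 639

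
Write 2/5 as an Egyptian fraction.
1/3 + 1/15

Greedy algorithm:
2/5: ceiling(5/2) = 3, use 1/3
1/15: ceiling(15/1) = 15, use 1/15
Result: 2/5 = 1/3 + 1/15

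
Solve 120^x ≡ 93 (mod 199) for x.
165

Baby-step giant-step with step n = ⌈√199⌉ = 15.
Baby steps 120^j mod 199 (j:value) for j=0..14: 0:1, 1:120, 2:72, 3:83, 4:10, 5:6, 6:123, 7:34, 8:100, 9:60, 10:36, 11:141, 12:5, 13:3, 14:161.
Giant-step multiplier: 120^(-15) ≡ 120^(198-15) = 120^183 ≡ 82 (mod 199).
Giant steps γ_i = 93·82^i mod 199: γ_0=93, γ_1=64, γ_2=74, γ_3=98, γ_4=76, γ_5=63, γ_6=191, γ_7=140, γ_8=137, γ_9=90, γ_10=17, γ_11=1 (in table at j=0).
x = i·n + j = 11·15 + 0 = 165.
Check: 120^165 ≡ 93 (mod 199).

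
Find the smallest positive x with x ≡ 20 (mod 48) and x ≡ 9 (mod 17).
740

Using Chinese Remainder Theorem:
M = 48 × 17 = 816
M1 = 17, M2 = 48
y1 = 17^(-1) mod 48 = 17
y2 = 48^(-1) mod 17 = 11
x = (20×17×17 + 9×48×11) mod 816 = 740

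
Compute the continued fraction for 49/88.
[0; 1, 1, 3, 1, 9]

Euclidean algorithm steps:
49 = 0 × 88 + 49
88 = 1 × 49 + 39
49 = 1 × 39 + 10
39 = 3 × 10 + 9
10 = 1 × 9 + 1
9 = 9 × 1 + 0
Continued fraction: [0; 1, 1, 3, 1, 9]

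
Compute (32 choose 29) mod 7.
4

Using Lucas' theorem:
Write n=32 and k=29 in base 7:
n in base 7: [4, 4]
k in base 7: [4, 1]
C(32,29) mod 7 = ∏ C(n_i, k_i) mod 7
Digit binomials (mod 7): C(4,4) = 1; C(4,1) = 4
Product: 1 × 4 = 4 ≡ 4 (mod 7)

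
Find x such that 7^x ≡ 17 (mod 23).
5

Baby-step giant-step with step n = ⌈√23⌉ = 5.
Baby steps 7^j mod 23 (j:value) for j=0..4: 0:1, 1:7, 2:3, 3:21, 4:9.
Giant-step multiplier: 7^(-5) ≡ 7^(22-5) = 7^17 ≡ 19 (mod 23).
Giant steps γ_i = 17·19^i mod 23: γ_0=17, γ_1=1 (in table at j=0).
x = i·n + j = 1·5 + 0 = 5.
Check: 7^5 ≡ 17 (mod 23).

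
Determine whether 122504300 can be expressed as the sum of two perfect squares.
Not possible

Factorization: 122504300 = 2^2 × 5^2 × 107^3
By Fermat: n is sum of two squares iff every prime p ≡ 3 (mod 4) appears to even power.
Prime(s) ≡ 3 (mod 4) with odd exponent: [(107, 3)]
Therefore 122504300 cannot be expressed as a² + b².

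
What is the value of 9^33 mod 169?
66

Repeated squaring. Binary of 33 = 100001.
9^1 ≡ 9 (mod 169); 9^2 ≡ 81 (mod 169); 9^4 ≡ 139 (mod 169); 9^8 ≡ 55 (mod 169); 9^16 ≡ 152 (mod 169); 9^32 ≡ 120 (mod 169)
9^33 = 9^1 × 9^32 ≡ 66 (mod 169)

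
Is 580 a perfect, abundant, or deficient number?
abundant

Proper divisors of 580: sum = 1 + 2 + 4 + 5 + 10 + 20 + 29 + 58 + 116 + 145 + 290 = 680
Since 680 > 580, 580 is abundant.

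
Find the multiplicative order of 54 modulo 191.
95

191 is prime, so ord(54) divides φ(191) = 190.
Divisors of 190: 1, 2, 5, 10, 19, 38, 95, 190.
Repeated squaring: 54^1 ≡ 54, 54^2 ≡ 51, 54^4 ≡ 118, 54^8 ≡ 172, 54^16 ≡ 170, 54^32 ≡ 59, 54^64 ≡ 43, 54^128 ≡ 130 (mod 191).
Test 54^d mod 191 for each divisor d in increasing order:
54^1 ≡ 54
54^2 ≡ 51
54^5 = 54^4·54^1 ≡ 69
54^10 = 54^8·54^2 ≡ 177
54^19 = 54^16·54^2·54^1 ≡ 39
54^38 = 54^32·54^4·54^2 ≡ 184
54^95 = 54^64·54^16·54^8·54^4·54^2·54^1 ≡ 1  ← first divisor giving 1
The order is 95.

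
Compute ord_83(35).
82

83 is prime, so ord(35) divides φ(83) = 82.
Divisors of 82: 1, 2, 41, 82.
Repeated squaring: 35^1 ≡ 35, 35^2 ≡ 63, 35^4 ≡ 68, 35^8 ≡ 59, 35^16 ≡ 78, 35^32 ≡ 25, 35^64 ≡ 44 (mod 83).
Test 35^d mod 83 for each divisor d in increasing order:
35^1 ≡ 35
35^2 ≡ 63
35^41 = 35^32·35^8·35^1 ≡ 82
35^82 = 35^64·35^16·35^2 ≡ 1  ← first divisor giving 1
The order is 82.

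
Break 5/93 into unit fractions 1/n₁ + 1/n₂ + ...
1/19 + 1/884 + 1/1562028

Greedy algorithm:
5/93: ceiling(93/5) = 19, use 1/19
2/1767: ceiling(1767/2) = 884, use 1/884
1/1562028: ceiling(1562028/1) = 1562028, use 1/1562028
Result: 5/93 = 1/19 + 1/884 + 1/1562028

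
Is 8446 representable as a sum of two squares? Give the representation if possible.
Not possible

Factorization: 8446 = 2 × 41 × 103
By Fermat: n is sum of two squares iff every prime p ≡ 3 (mod 4) appears to even power.
Prime(s) ≡ 3 (mod 4) with odd exponent: [(103, 1)]
Therefore 8446 cannot be expressed as a² + b².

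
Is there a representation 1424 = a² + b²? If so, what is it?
20² + 32² (a=20, b=32)

Factorization: 1424 = 2^4 × 89
By Fermat: n is sum of two squares iff every prime p ≡ 3 (mod 4) appears to even power.
All primes ≡ 3 (mod 4) appear to even power.
Search a = 0, 1, 2, … for 1424 - a² a perfect square: first hit at a = 20: 1424 - 400 = 1024 = 32².
1424 = 20² + 32² = 400 + 1024 ✓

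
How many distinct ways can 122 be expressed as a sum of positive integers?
2291320912

p(n) counts ways to write n as a sum of positive integers (order ignored).
Euler's pentagonal recurrence: p(k) = p(k-1) + p(k-2) - p(k-5) - p(k-7) + p(k-12) + p(k-15) - ... (offsets j(3j∓1)/2, signs ++--, p(0)=1, p(<0)=0).
DP table for k = 0..121: p(0)=1, p(1)=1, p(2)=2, p(3)=3, p(4)=5, p(5)=7, p(6)=11, p(7)=15, p(8)=22, p(9)=30, p(10)=42, p(11)=56, p(12)=77, p(13)=101, p(14)=135, p(15)=176, p(16)=231, p(17)=297, p(18)=385, p(19)=490, p(20)=627, p(21)=792, p(22)=1002, p(23)=1255, p(24)=1575, p(25)=1958, p(26)=2436, p(27)=3010, p(28)=3718, p(29)=4565, p(30)=5604, p(31)=6842, p(32)=8349, p(33)=10143, p(34)=12310, p(35)=14883, p(36)=17977, p(37)=21637, p(38)=26015, p(39)=31185, p(40)=37338, p(41)=44583, p(42)=53174, p(43)=63261, p(44)=75175, p(45)=89134, p(46)=105558, p(47)=124754, p(48)=147273, p(49)=173525, p(50)=204226, p(51)=239943, p(52)=281589, p(53)=329931, p(54)=386155, p(55)=451276, p(56)=526823, p(57)=614154, p(58)=715220, p(59)=831820, p(60)=966467, p(61)=1121505, p(62)=1300156, p(63)=1505499, p(64)=1741630, p(65)=2012558, p(66)=2323520, p(67)=2679689, p(68)=3087735, p(69)=3554345, p(70)=4087968, p(71)=4697205, p(72)=5392783, p(73)=6185689, p(74)=7089500, p(75)=8118264, p(76)=9289091, p(77)=10619863, p(78)=12132164, p(79)=13848650, p(80)=15796476, p(81)=18004327, p(82)=20506255, p(83)=23338469, p(84)=26543660, p(85)=30167357, p(86)=34262962, p(87)=38887673, p(88)=44108109, p(89)=49995925, p(90)=56634173, p(91)=64112359, p(92)=72533807, p(93)=82010177, p(94)=92669720, p(95)=104651419, p(96)=118114304, p(97)=133230930, p(98)=150198136, p(99)=169229875, p(100)=190569292, p(101)=214481126, p(102)=241265379, p(103)=271248950, p(104)=304801365, p(105)=342325709, p(106)=384276336, p(107)=431149389, p(108)=483502844, p(109)=541946240, p(110)=607163746, p(111)=679903203, p(112)=761002156, p(113)=851376628, p(114)=952050665, p(115)=1064144451, p(116)=1188908248, p(117)=1327710076, p(118)=1482074143, p(119)=1653668665, p(120)=1844349560, p(121)=2056148051.
Final step: p(122) = p(121) + p(120) - p(117) - p(115) + p(110) + p(107) - p(100) - p(96) + p(87) + p(82) - p(71) - p(65) + p(52) + p(45) - p(30) - p(22) + p(5)
= 2056148051 + 1844349560 - 1327710076 - 1064144451 + 607163746 + 431149389 - 190569292 - 118114304 + 38887673 + 20506255 - 4697205 - 2012558 + 281589 + 89134 - 5604 - 1002 + 7
= 2291320912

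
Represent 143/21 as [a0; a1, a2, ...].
[6; 1, 4, 4]

Euclidean algorithm steps:
143 = 6 × 21 + 17
21 = 1 × 17 + 4
17 = 4 × 4 + 1
4 = 4 × 1 + 0
Continued fraction: [6; 1, 4, 4]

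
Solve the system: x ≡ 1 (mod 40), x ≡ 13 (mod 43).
1561

Using Chinese Remainder Theorem:
M = 40 × 43 = 1720
M1 = 43, M2 = 40
y1 = 43^(-1) mod 40 = 27
y2 = 40^(-1) mod 43 = 14
x = (1×43×27 + 13×40×14) mod 1720 = 1561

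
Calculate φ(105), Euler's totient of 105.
48

105 = 3 × 5 × 7
φ(n) = n × ∏(1 - 1/p) for each prime p dividing n
φ(105) = 105 × (1 - 1/3) × (1 - 1/5) × (1 - 1/7) = 48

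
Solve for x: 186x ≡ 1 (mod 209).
109

gcd(186, 209) = 1, so the inverse exists.
Extended Euclidean algorithm on (209, 186):
209 = 1 × 186 + 23  ⟹  23 = (1)·209 + (-1)·186
186 = 8 × 23 + 2  ⟹  2 = (-8)·209 + (9)·186
23 = 11 × 2 + 1  ⟹  1 = (89)·209 + (-100)·186
So (-100)·186 ≡ 1 (mod 209), i.e. 186^(-1) ≡ -100 ≡ 109 (mod 209).
Check: 186 × 109 = 20274 ≡ 1 (mod 209)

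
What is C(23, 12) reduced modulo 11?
2

Using Lucas' theorem:
Write n=23 and k=12 in base 11:
n in base 11: [2, 1]
k in base 11: [1, 1]
C(23,12) mod 11 = ∏ C(n_i, k_i) mod 11
Digit binomials (mod 11): C(2,1) = 2; C(1,1) = 1
Product: 2 × 1 = 2 ≡ 2 (mod 11)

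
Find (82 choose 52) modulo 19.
0

Using Lucas' theorem:
Write n=82 and k=52 in base 19:
n in base 19: [4, 6]
k in base 19: [2, 14]
C(82,52) mod 19 = ∏ C(n_i, k_i) mod 19
Digit binomials (mod 19): C(4,2) = 6; C(6,14) = 0 (k_i > n_i)
Product: 6 × 0 = 0 ≡ 0 (mod 19)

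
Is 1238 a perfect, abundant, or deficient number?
deficient

Proper divisors of 1238: sum = 1 + 2 + 619 = 622
Since 622 < 1238, 1238 is deficient.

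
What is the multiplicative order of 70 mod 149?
148

149 is prime, so ord(70) divides φ(149) = 148.
Divisors of 148: 1, 2, 4, 37, 74, 148.
Repeated squaring: 70^1 ≡ 70, 70^2 ≡ 132, 70^4 ≡ 140, 70^8 ≡ 81, 70^16 ≡ 5, 70^32 ≡ 25, 70^64 ≡ 29, 70^128 ≡ 96 (mod 149).
Test 70^d mod 149 for each divisor d in increasing order:
70^1 ≡ 70
70^2 ≡ 132
70^4 ≡ 140
70^37 = 70^32·70^4·70^1 ≡ 44
70^74 = 70^64·70^8·70^2 ≡ 148
70^148 = 70^128·70^16·70^4 ≡ 1  ← first divisor giving 1
The order is 148.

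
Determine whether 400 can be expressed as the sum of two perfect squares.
0² + 20² (a=0, b=20)

Factorization: 400 = 2^4 × 5^2
By Fermat: n is sum of two squares iff every prime p ≡ 3 (mod 4) appears to even power.
All primes ≡ 3 (mod 4) appear to even power.
Search a = 0, 1, 2, … for 400 - a² a perfect square: first hit at a = 0: 400 - 0 = 400 = 20².
400 = 0² + 20² = 0 + 400 ✓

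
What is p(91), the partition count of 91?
64112359

p(n) counts ways to write n as a sum of positive integers (order ignored).
Euler's pentagonal recurrence: p(k) = p(k-1) + p(k-2) - p(k-5) - p(k-7) + p(k-12) + p(k-15) - ... (offsets j(3j∓1)/2, signs ++--, p(0)=1, p(<0)=0).
DP table for k = 0..90: p(0)=1, p(1)=1, p(2)=2, p(3)=3, p(4)=5, p(5)=7, p(6)=11, p(7)=15, p(8)=22, p(9)=30, p(10)=42, p(11)=56, p(12)=77, p(13)=101, p(14)=135, p(15)=176, p(16)=231, p(17)=297, p(18)=385, p(19)=490, p(20)=627, p(21)=792, p(22)=1002, p(23)=1255, p(24)=1575, p(25)=1958, p(26)=2436, p(27)=3010, p(28)=3718, p(29)=4565, p(30)=5604, p(31)=6842, p(32)=8349, p(33)=10143, p(34)=12310, p(35)=14883, p(36)=17977, p(37)=21637, p(38)=26015, p(39)=31185, p(40)=37338, p(41)=44583, p(42)=53174, p(43)=63261, p(44)=75175, p(45)=89134, p(46)=105558, p(47)=124754, p(48)=147273, p(49)=173525, p(50)=204226, p(51)=239943, p(52)=281589, p(53)=329931, p(54)=386155, p(55)=451276, p(56)=526823, p(57)=614154, p(58)=715220, p(59)=831820, p(60)=966467, p(61)=1121505, p(62)=1300156, p(63)=1505499, p(64)=1741630, p(65)=2012558, p(66)=2323520, p(67)=2679689, p(68)=3087735, p(69)=3554345, p(70)=4087968, p(71)=4697205, p(72)=5392783, p(73)=6185689, p(74)=7089500, p(75)=8118264, p(76)=9289091, p(77)=10619863, p(78)=12132164, p(79)=13848650, p(80)=15796476, p(81)=18004327, p(82)=20506255, p(83)=23338469, p(84)=26543660, p(85)=30167357, p(86)=34262962, p(87)=38887673, p(88)=44108109, p(89)=49995925, p(90)=56634173.
Final step: p(91) = p(90) + p(89) - p(86) - p(84) + p(79) + p(76) - p(69) - p(65) + p(56) + p(51) - p(40) - p(34) + p(21) + p(14)
= 56634173 + 49995925 - 34262962 - 26543660 + 13848650 + 9289091 - 3554345 - 2012558 + 526823 + 239943 - 37338 - 12310 + 792 + 135
= 64112359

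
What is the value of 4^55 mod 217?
32

Repeated squaring. Binary of 55 = 110111.
4^1 ≡ 4 (mod 217); 4^2 ≡ 16 (mod 217); 4^4 ≡ 39 (mod 217); 4^8 ≡ 2 (mod 217); 4^16 ≡ 4 (mod 217); 4^32 ≡ 16 (mod 217)
4^55 = 4^1 × 4^2 × 4^4 × 4^16 × 4^32 ≡ 32 (mod 217)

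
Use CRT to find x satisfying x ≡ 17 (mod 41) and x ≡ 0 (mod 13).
468

Using Chinese Remainder Theorem:
M = 41 × 13 = 533
M1 = 13, M2 = 41
y1 = 13^(-1) mod 41 = 19
y2 = 41^(-1) mod 13 = 7
x = (17×13×19 + 0×41×7) mod 533 = 468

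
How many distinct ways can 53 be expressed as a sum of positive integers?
329931

p(n) counts ways to write n as a sum of positive integers (order ignored).
Euler's pentagonal recurrence: p(k) = p(k-1) + p(k-2) - p(k-5) - p(k-7) + p(k-12) + p(k-15) - ... (offsets j(3j∓1)/2, signs ++--, p(0)=1, p(<0)=0).
DP table for k = 0..52: p(0)=1, p(1)=1, p(2)=2, p(3)=3, p(4)=5, p(5)=7, p(6)=11, p(7)=15, p(8)=22, p(9)=30, p(10)=42, p(11)=56, p(12)=77, p(13)=101, p(14)=135, p(15)=176, p(16)=231, p(17)=297, p(18)=385, p(19)=490, p(20)=627, p(21)=792, p(22)=1002, p(23)=1255, p(24)=1575, p(25)=1958, p(26)=2436, p(27)=3010, p(28)=3718, p(29)=4565, p(30)=5604, p(31)=6842, p(32)=8349, p(33)=10143, p(34)=12310, p(35)=14883, p(36)=17977, p(37)=21637, p(38)=26015, p(39)=31185, p(40)=37338, p(41)=44583, p(42)=53174, p(43)=63261, p(44)=75175, p(45)=89134, p(46)=105558, p(47)=124754, p(48)=147273, p(49)=173525, p(50)=204226, p(51)=239943, p(52)=281589.
Final step: p(53) = p(52) + p(51) - p(48) - p(46) + p(41) + p(38) - p(31) - p(27) + p(18) + p(13) - p(2)
= 281589 + 239943 - 147273 - 105558 + 44583 + 26015 - 6842 - 3010 + 385 + 101 - 2
= 329931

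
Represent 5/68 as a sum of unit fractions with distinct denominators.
1/14 + 1/476

Greedy algorithm:
5/68: ceiling(68/5) = 14, use 1/14
1/476: ceiling(476/1) = 476, use 1/476
Result: 5/68 = 1/14 + 1/476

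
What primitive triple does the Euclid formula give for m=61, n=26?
(3045, 3172, 4397)

Euclid's formula: a = m² - n², b = 2mn, c = m² + n²
m = 61, n = 26
a = 61² - 26² = 3721 - 676 = 3045
b = 2 × 61 × 26 = 3172
c = 61² + 26² = 3721 + 676 = 4397
Verification: 3045² + 3172² = 9272025 + 10061584 = 19333609 = 4397² ✓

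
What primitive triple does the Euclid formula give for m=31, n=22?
(477, 1364, 1445)

Euclid's formula: a = m² - n², b = 2mn, c = m² + n²
m = 31, n = 22
a = 31² - 22² = 961 - 484 = 477
b = 2 × 31 × 22 = 1364
c = 31² + 22² = 961 + 484 = 1445
Verification: 477² + 1364² = 227529 + 1860496 = 2088025 = 1445² ✓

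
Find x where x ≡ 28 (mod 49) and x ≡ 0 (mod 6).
126

Using Chinese Remainder Theorem:
M = 49 × 6 = 294
M1 = 6, M2 = 49
y1 = 6^(-1) mod 49 = 41
y2 = 49^(-1) mod 6 = 1
x = (28×6×41 + 0×49×1) mod 294 = 126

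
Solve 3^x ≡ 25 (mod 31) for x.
10

Baby-step giant-step with step n = ⌈√31⌉ = 6.
Baby steps 3^j mod 31 (j:value) for j=0..5: 0:1, 1:3, 2:9, 3:27, 4:19, 5:26.
Giant-step multiplier: 3^(-6) ≡ 3^(30-6) = 3^24 ≡ 2 (mod 31).
Giant steps γ_i = 25·2^i mod 31: γ_0=25, γ_1=19 (in table at j=4).
x = i·n + j = 1·6 + 4 = 10.
Check: 3^10 ≡ 25 (mod 31).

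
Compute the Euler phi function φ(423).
276

423 = 3^2 × 47
φ(n) = n × ∏(1 - 1/p) for each prime p dividing n
φ(423) = 423 × (1 - 1/3) × (1 - 1/47) = 276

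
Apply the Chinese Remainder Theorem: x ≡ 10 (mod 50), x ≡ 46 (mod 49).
1810

Using Chinese Remainder Theorem:
M = 50 × 49 = 2450
M1 = 49, M2 = 50
y1 = 49^(-1) mod 50 = 49
y2 = 50^(-1) mod 49 = 1
x = (10×49×49 + 46×50×1) mod 2450 = 1810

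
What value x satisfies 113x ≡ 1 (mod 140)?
57

gcd(113, 140) = 1, so the inverse exists.
Extended Euclidean algorithm on (140, 113):
140 = 1 × 113 + 27  ⟹  27 = (1)·140 + (-1)·113
113 = 4 × 27 + 5  ⟹  5 = (-4)·140 + (5)·113
27 = 5 × 5 + 2  ⟹  2 = (21)·140 + (-26)·113
5 = 2 × 2 + 1  ⟹  1 = (-46)·140 + (57)·113
So (57)·113 ≡ 1 (mod 140), i.e. 113^(-1) ≡ 57 (mod 140).
Check: 113 × 57 = 6441 ≡ 1 (mod 140)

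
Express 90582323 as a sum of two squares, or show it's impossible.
Not possible

Factorization: 90582323 = 13 × 191^3
By Fermat: n is sum of two squares iff every prime p ≡ 3 (mod 4) appears to even power.
Prime(s) ≡ 3 (mod 4) with odd exponent: [(191, 3)]
Therefore 90582323 cannot be expressed as a² + b².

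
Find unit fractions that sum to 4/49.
1/13 + 1/213 + 1/67841 + 1/9204734721

Greedy algorithm:
4/49: ceiling(49/4) = 13, use 1/13
3/637: ceiling(637/3) = 213, use 1/213
2/135681: ceiling(135681/2) = 67841, use 1/67841
1/9204734721: ceiling(9204734721/1) = 9204734721, use 1/9204734721
Result: 4/49 = 1/13 + 1/213 + 1/67841 + 1/9204734721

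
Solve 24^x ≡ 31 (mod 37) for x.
9

Baby-step giant-step with step n = ⌈√37⌉ = 7.
Baby steps 24^j mod 37 (j:value) for j=0..6: 0:1, 1:24, 2:21, 3:23, 4:34, 5:2, 6:11.
Giant-step multiplier: 24^(-7) ≡ 24^(36-7) = 24^29 ≡ 15 (mod 37).
Giant steps γ_i = 31·15^i mod 37: γ_0=31, γ_1=21 (in table at j=2).
x = i·n + j = 1·7 + 2 = 9.
Check: 24^9 ≡ 31 (mod 37).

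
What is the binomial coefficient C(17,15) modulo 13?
6

Using Lucas' theorem:
Write n=17 and k=15 in base 13:
n in base 13: [1, 4]
k in base 13: [1, 2]
C(17,15) mod 13 = ∏ C(n_i, k_i) mod 13
Digit binomials (mod 13): C(1,1) = 1; C(4,2) = 6
Product: 1 × 6 = 6 ≡ 6 (mod 13)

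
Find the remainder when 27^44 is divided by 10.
1

Repeated squaring. Binary of 44 = 101100.
27^1 ≡ 7 (mod 10); 27^2 ≡ 9 (mod 10); 27^4 ≡ 1 (mod 10); 27^8 ≡ 1 (mod 10); 27^16 ≡ 1 (mod 10); 27^32 ≡ 1 (mod 10)
27^44 = 27^4 × 27^8 × 27^32 ≡ 1 (mod 10)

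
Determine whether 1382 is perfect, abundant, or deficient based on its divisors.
deficient

Proper divisors of 1382: sum = 1 + 2 + 691 = 694
Since 694 < 1382, 1382 is deficient.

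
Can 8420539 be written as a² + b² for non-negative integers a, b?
Not possible

Factorization: 8420539 = 41 × 59^3
By Fermat: n is sum of two squares iff every prime p ≡ 3 (mod 4) appears to even power.
Prime(s) ≡ 3 (mod 4) with odd exponent: [(59, 3)]
Therefore 8420539 cannot be expressed as a² + b².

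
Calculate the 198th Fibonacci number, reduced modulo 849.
143

Matrix identity: Q^n = [[F_(n+1), F_n], [F_n, F_(n-1)]] with Q = [[1,1],[1,0]].
n = 198 = 11000110₂. Square-and-multiply, entries mod 849:
Q^1 = [[1,1],[1,0]]
Q^3 = (Q^1)²·Q = [[3,2],[2,1]]
Q^6 = (Q^3)² = [[13,8],[8,5]]
Q^12 = (Q^6)² = [[233,144],[144,89]]
Q^24 = (Q^12)² = [[313,522],[522,640]]
Q^49 = (Q^24)²·Q = [[241,289],[289,801]]
Q^99 = (Q^49)²·Q = [[411,668],[668,592]]
Q^198 = (Q^99)² = [[469,143],[143,326]]
F_198 mod 849 = Q^198[0][1] = 143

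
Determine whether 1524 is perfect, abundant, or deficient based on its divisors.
abundant

Proper divisors of 1524: sum = 1 + 2 + 3 + 4 + 6 + 12 + 127 + 254 + 381 + 508 + 762 = 2060
Since 2060 > 1524, 1524 is abundant.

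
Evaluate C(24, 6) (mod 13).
7

Using Lucas' theorem:
Write n=24 and k=6 in base 13:
n in base 13: [1, 11]
k in base 13: [0, 6]
C(24,6) mod 13 = ∏ C(n_i, k_i) mod 13
Digit binomials (mod 13): C(1,0) = 1; C(11,6) = 462 ≡ 7
Product: 1 × 7 = 7 ≡ 7 (mod 13)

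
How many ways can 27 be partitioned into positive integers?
3010

p(n) counts ways to write n as a sum of positive integers (order ignored).
Euler's pentagonal recurrence: p(k) = p(k-1) + p(k-2) - p(k-5) - p(k-7) + p(k-12) + p(k-15) - ... (offsets j(3j∓1)/2, signs ++--, p(0)=1, p(<0)=0).
DP table for k = 0..26: p(0)=1, p(1)=1, p(2)=2, p(3)=3, p(4)=5, p(5)=7, p(6)=11, p(7)=15, p(8)=22, p(9)=30, p(10)=42, p(11)=56, p(12)=77, p(13)=101, p(14)=135, p(15)=176, p(16)=231, p(17)=297, p(18)=385, p(19)=490, p(20)=627, p(21)=792, p(22)=1002, p(23)=1255, p(24)=1575, p(25)=1958, p(26)=2436.
Final step: p(27) = p(26) + p(25) - p(22) - p(20) + p(15) + p(12) - p(5) - p(1)
= 2436 + 1958 - 1002 - 627 + 176 + 77 - 7 - 1
= 3010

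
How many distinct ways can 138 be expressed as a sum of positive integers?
12292341831

p(n) counts ways to write n as a sum of positive integers (order ignored).
Euler's pentagonal recurrence: p(k) = p(k-1) + p(k-2) - p(k-5) - p(k-7) + p(k-12) + p(k-15) - ... (offsets j(3j∓1)/2, signs ++--, p(0)=1, p(<0)=0).
DP table for k = 0..137: p(0)=1, p(1)=1, p(2)=2, p(3)=3, p(4)=5, p(5)=7, p(6)=11, p(7)=15, p(8)=22, p(9)=30, p(10)=42, p(11)=56, p(12)=77, p(13)=101, p(14)=135, p(15)=176, p(16)=231, p(17)=297, p(18)=385, p(19)=490, p(20)=627, p(21)=792, p(22)=1002, p(23)=1255, p(24)=1575, p(25)=1958, p(26)=2436, p(27)=3010, p(28)=3718, p(29)=4565, p(30)=5604, p(31)=6842, p(32)=8349, p(33)=10143, p(34)=12310, p(35)=14883, p(36)=17977, p(37)=21637, p(38)=26015, p(39)=31185, p(40)=37338, p(41)=44583, p(42)=53174, p(43)=63261, p(44)=75175, p(45)=89134, p(46)=105558, p(47)=124754, p(48)=147273, p(49)=173525, p(50)=204226, p(51)=239943, p(52)=281589, p(53)=329931, p(54)=386155, p(55)=451276, p(56)=526823, p(57)=614154, p(58)=715220, p(59)=831820, p(60)=966467, p(61)=1121505, p(62)=1300156, p(63)=1505499, p(64)=1741630, p(65)=2012558, p(66)=2323520, p(67)=2679689, p(68)=3087735, p(69)=3554345, p(70)=4087968, p(71)=4697205, p(72)=5392783, p(73)=6185689, p(74)=7089500, p(75)=8118264, p(76)=9289091, p(77)=10619863, p(78)=12132164, p(79)=13848650, p(80)=15796476, p(81)=18004327, p(82)=20506255, p(83)=23338469, p(84)=26543660, p(85)=30167357, p(86)=34262962, p(87)=38887673, p(88)=44108109, p(89)=49995925, p(90)=56634173, p(91)=64112359, p(92)=72533807, p(93)=82010177, p(94)=92669720, p(95)=104651419, p(96)=118114304, p(97)=133230930, p(98)=150198136, p(99)=169229875, p(100)=190569292, p(101)=214481126, p(102)=241265379, p(103)=271248950, p(104)=304801365, p(105)=342325709, p(106)=384276336, p(107)=431149389, p(108)=483502844, p(109)=541946240, p(110)=607163746, p(111)=679903203, p(112)=761002156, p(113)=851376628, p(114)=952050665, p(115)=1064144451, p(116)=1188908248, p(117)=1327710076, p(118)=1482074143, p(119)=1653668665, p(120)=1844349560, p(121)=2056148051, p(122)=2291320912, p(123)=2552338241, p(124)=2841940500, p(125)=3163127352, p(126)=3519222692, p(127)=3913864295, p(128)=4351078600, p(129)=4835271870, p(130)=5371315400, p(131)=5964539504, p(132)=6620830889, p(133)=7346629512, p(134)=8149040695, p(135)=9035836076, p(136)=10015581680, p(137)=11097645016.
Final step: p(138) = p(137) + p(136) - p(133) - p(131) + p(126) + p(123) - p(116) - p(112) + p(103) + p(98) - p(87) - p(81) + p(68) + p(61) - p(46) - p(38) + p(21) + p(12)
= 11097645016 + 10015581680 - 7346629512 - 5964539504 + 3519222692 + 2552338241 - 1188908248 - 761002156 + 271248950 + 150198136 - 38887673 - 18004327 + 3087735 + 1121505 - 105558 - 26015 + 792 + 77
= 12292341831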